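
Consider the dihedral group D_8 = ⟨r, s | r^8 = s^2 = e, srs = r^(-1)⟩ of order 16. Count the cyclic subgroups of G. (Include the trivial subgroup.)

A cyclic subgroup of order d is generated by each of its φ(d) elements of order d, so the cyclic subgroups of order d number (#elements of order d)/φ(d).
Cyclic subgroups by order — order 1: 1; order 2: 9; order 4: 1; order 8: 1.
Total: 12.

12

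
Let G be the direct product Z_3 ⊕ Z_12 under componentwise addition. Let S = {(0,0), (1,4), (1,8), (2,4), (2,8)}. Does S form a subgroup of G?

|S| = 5 does not divide |G| = 36, so by Lagrange S is not a subgroup.

No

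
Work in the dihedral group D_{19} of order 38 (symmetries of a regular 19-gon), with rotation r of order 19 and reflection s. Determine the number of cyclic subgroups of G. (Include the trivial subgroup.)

A cyclic subgroup of order d is generated by each of its φ(d) elements of order d, so the cyclic subgroups of order d number (#elements of order d)/φ(d).
Cyclic subgroups by order — order 1: 1; order 2: 19; order 19: 1.
Total: 21.

21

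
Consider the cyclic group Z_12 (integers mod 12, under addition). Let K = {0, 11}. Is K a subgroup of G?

11 ∈ K but its inverse 1 ∉ K, so K is not a subgroup.

No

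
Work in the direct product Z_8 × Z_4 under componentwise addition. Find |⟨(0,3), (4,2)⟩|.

|⟨(0,3)⟩| = 4 and |⟨(4,2)⟩| = 2, so |H| is a multiple of lcm(4, 2) = 4 and divides |G| = 32.
Closing under the operation: H = {(0,0), (0,1), (0,2), (0,3), (4,0), (4,1), (4,2), (4,3)}, so |H| = 8.

8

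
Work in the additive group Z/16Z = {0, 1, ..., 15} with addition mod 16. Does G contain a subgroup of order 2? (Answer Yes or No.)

2 | 16. A subgroup of order 2 is {0, 8}.

Yes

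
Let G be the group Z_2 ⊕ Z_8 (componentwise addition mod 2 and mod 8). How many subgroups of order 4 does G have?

3

|G| = 16 and 4 | 16, so subgroups of order 4 are possible by Lagrange.
The subgroups of order 4 are: {(0,0), (0,2), (0,4), (0,6)}; {(0,0), (0,4), (1,0), (1,4)}; {(0,0), (0,4), (1,2), (1,6)}.
So G has 3 subgroups of order 4.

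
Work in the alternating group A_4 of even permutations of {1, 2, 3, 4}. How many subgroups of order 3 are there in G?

|G| = 12 and 3 | 12, so subgroups of order 3 are possible by Lagrange.
The subgroups of order 3 are: {e, (1 2 3), (1 3 2)}; {e, (1 2 4), (1 4 2)}; {e, (1 3 4), (1 4 3)}; {e, (2 3 4), (2 4 3)}.
So G has 4 subgroups of order 3.

4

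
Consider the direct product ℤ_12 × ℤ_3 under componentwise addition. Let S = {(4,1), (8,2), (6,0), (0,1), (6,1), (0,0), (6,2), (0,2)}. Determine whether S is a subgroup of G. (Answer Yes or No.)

No

|S| = 8 does not divide |G| = 36, so by Lagrange S is not a subgroup.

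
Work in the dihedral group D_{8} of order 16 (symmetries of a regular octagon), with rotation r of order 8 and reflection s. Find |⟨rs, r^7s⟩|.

|⟨rs⟩| = 2 and |⟨r^7s⟩| = 2, so |H| is a multiple of lcm(2, 2) = 2 and divides |G| = 16.
Closing under the operation: H = {e, r^2, r^4, r^6, rs, r^3s, r^5s, r^7s}, so |H| = 8.

8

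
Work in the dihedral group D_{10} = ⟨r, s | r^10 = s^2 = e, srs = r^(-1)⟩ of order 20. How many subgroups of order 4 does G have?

|G| = 20 and 4 | 20, so subgroups of order 4 are possible by Lagrange.
The subgroups of order 4 are: {e, r^5, r^2s, r^7s}; {e, r^5, r^3s, r^8s}; {e, r^5, r^4s, r^9s}; {e, r^5, s, r^5s}; … (5 in all).
So G has 5 subgroups of order 4.

5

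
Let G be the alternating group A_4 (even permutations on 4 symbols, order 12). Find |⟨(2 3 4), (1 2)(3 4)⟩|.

12

|⟨(2 3 4)⟩| = 3 and |⟨(1 2)(3 4)⟩| = 2, so |H| is a multiple of lcm(3, 2) = 6 and divides |G| = 12.
Closing {(2 3 4), (1 2)(3 4)} under the group operation gives all of G, so |H| = 12.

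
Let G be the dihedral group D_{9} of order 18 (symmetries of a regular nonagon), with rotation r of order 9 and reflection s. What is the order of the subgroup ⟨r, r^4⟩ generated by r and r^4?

|⟨r⟩| = 9 and |⟨r^4⟩| = 9, so |H| is a multiple of lcm(9, 9) = 9 and divides |G| = 18.
Closing under the operation: H = {e, r, r^2, r^3, r^4, r^5, r^6, r^7, r^8}, so |H| = 9.

9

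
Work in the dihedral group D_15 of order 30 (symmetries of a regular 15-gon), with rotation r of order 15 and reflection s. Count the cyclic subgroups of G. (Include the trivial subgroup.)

19

Group the elements of G by the cyclic subgroup they generate; each cyclic subgroup of order d accounts for φ(d) elements.
Cyclic subgroups by order — order 1: 1; order 2: 15; order 3: 1; order 5: 1; order 15: 1.
Total: 19.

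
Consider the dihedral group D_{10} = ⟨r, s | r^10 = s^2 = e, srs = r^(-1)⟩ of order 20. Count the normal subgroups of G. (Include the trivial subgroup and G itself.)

7

G has 22 subgroups. Checking conjugation-invariance by order — order 1: 1/1 normal; order 2: 1/11 normal; order 4: 0/5 normal; order 5: 1/1 normal; order 10: 3/3 normal; order 20: 1/1 normal.
Total normal subgroups: 7.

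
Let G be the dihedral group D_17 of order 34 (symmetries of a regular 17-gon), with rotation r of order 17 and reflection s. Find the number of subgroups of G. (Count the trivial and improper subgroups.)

20

|G| = 34, so by Lagrange every subgroup order divides 34. Divisors: 1, 2, 17, 34.
Subgroups by order — order 1: 1; order 2: 17; order 17: 1; order 34: 1.
Total: 1 + 17 + 1 + 1 = 20.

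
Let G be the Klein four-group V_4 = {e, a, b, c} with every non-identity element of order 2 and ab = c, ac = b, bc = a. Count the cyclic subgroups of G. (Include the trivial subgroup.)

Group the elements of G by the cyclic subgroup they generate; each cyclic subgroup of order d accounts for φ(d) elements.
Cyclic subgroups by order — order 1: 1; order 2: 3.
Total: 4.

4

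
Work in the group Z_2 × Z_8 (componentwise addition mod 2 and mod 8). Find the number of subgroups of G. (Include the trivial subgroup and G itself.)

|G| = 16, so by Lagrange every subgroup order divides 16. Divisors: 1, 2, 4, 8, 16.
Subgroups by order — order 1: 1; order 2: 3; order 4: 3; order 8: 3; order 16: 1.
Total: 1 + 3 + 3 + 3 + 1 = 11.

11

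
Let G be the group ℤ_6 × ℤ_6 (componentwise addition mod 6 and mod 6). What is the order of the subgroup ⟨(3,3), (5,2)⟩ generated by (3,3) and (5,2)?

12

|⟨(3,3)⟩| = 2 and |⟨(5,2)⟩| = 6, so |H| is a multiple of lcm(2, 6) = 6 and divides |G| = 36.
Closing under the operation: H = {(0,0), (0,3), (1,1), (1,4), (2,2), (2,5), (3,0), (3,3), (4,1), (4,4), (5,2), (5,5)}, so |H| = 12.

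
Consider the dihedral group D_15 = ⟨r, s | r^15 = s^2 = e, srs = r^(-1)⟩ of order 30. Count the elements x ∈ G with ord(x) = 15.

8

The elements of order 15 are: r, r^2, r^4, r^7, r^8, r^11, r^13, r^14.
That's 8.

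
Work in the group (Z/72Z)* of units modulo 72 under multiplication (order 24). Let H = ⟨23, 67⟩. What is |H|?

|⟨23⟩| = 6 and |⟨67⟩| = 6, so |H| is a multiple of lcm(6, 6) = 6 and divides |G| = 24.
Closing under the operation: H = {1, 5, 19, 23, 25, 29, 43, 47, 49, 53, 67, 71}, so |H| = 12.

12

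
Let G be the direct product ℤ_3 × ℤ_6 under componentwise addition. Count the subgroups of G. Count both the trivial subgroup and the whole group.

12

|G| = 18, so by Lagrange every subgroup order divides 18. Divisors: 1, 2, 3, 6, 9, 18.
Subgroups by order — order 1: 1; order 2: 1; order 3: 4; order 6: 4; order 9: 1; order 18: 1.
Total: 1 + 1 + 4 + 4 + 1 + 1 = 12.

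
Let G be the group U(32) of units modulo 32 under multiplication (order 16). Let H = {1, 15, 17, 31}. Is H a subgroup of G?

|H| = 4 divides |G| = 16, consistent with Lagrange.
H contains the identity, every element's inverse is in H, and H is closed under ·: it is a subgroup.

Yes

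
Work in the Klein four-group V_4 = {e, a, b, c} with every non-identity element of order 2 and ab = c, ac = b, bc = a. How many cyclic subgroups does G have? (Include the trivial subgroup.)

4

Group the elements of G by the cyclic subgroup they generate; each cyclic subgroup of order d accounts for φ(d) elements.
Cyclic subgroups by order — order 1: 1; order 2: 3.
Total: 4.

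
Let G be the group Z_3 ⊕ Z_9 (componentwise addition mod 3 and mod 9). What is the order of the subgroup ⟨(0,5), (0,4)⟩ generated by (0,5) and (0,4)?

|⟨(0,5)⟩| = 9 and |⟨(0,4)⟩| = 9, so |H| is a multiple of lcm(9, 9) = 9 and divides |G| = 27.
Closing under the operation: H = {(0,0), (0,1), (0,2), (0,3), (0,4), (0,5), (0,6), (0,7), (0,8)}, so |H| = 9.

9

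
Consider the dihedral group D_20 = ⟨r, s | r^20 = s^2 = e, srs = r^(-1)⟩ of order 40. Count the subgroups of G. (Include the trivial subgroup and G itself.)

|G| = 40, so by Lagrange every subgroup order divides 40. Divisors: 1, 2, 4, 5, 8, 10, 20, 40.
Subgroups by order — order 1: 1; order 2: 21; order 4: 11; order 5: 1; order 8: 5; order 10: 5; order 20: 3; order 40: 1.
Total: 1 + 21 + 11 + 1 + 5 + 5 + 3 + 1 = 48.

48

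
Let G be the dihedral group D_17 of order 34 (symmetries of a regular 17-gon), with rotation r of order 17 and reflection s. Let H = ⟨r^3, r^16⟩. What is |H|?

17

|⟨r^3⟩| = 17 and |⟨r^16⟩| = 17, so |H| is a multiple of lcm(17, 17) = 17 and divides |G| = 34.
Closing under the operation: H = {e, r, r^2, r^3, r^4, r^5, r^6, r^7, r^8, r^9, r^10, r^11, r^12, r^13, r^14, r^15, r^16}, so |H| = 17.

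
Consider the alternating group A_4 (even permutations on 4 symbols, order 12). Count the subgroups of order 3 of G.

|G| = 12 and 3 | 12, so subgroups of order 3 are possible by Lagrange.
The subgroups of order 3 are: {e, (1 2 3), (1 3 2)}; {e, (1 2 4), (1 4 2)}; {e, (1 3 4), (1 4 3)}; {e, (2 3 4), (2 4 3)}.
So G has 4 subgroups of order 3.

4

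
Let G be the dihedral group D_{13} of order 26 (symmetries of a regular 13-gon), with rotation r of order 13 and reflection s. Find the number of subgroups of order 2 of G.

|G| = 26 and 2 | 26, so subgroups of order 2 are possible by Lagrange.
The subgroups of order 2 are: {e, r^10s}; {e, r^11s}; {e, r^12s}; {e, r^2s}; … (13 in all).
So G has 13 subgroups of order 2.

13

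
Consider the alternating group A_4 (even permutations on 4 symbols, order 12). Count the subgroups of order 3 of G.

4

|G| = 12 and 3 | 12, so subgroups of order 3 are possible by Lagrange.
The subgroups of order 3 are: {e, (1 2 3), (1 3 2)}; {e, (1 2 4), (1 4 2)}; {e, (1 3 4), (1 4 3)}; {e, (2 3 4), (2 4 3)}.
So G has 4 subgroups of order 3.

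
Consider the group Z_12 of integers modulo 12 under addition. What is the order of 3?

In Z_12, the order of an element a is n/gcd(a, n).
gcd(3, 12) = 3, so |⟨3⟩| = 12/3 = 4.

4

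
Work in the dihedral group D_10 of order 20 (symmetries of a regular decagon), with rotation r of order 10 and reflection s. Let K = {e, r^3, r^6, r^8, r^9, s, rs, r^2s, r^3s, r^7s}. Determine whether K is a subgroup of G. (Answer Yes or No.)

r^9 ∈ K but its inverse r ∉ K, so K is not a subgroup.

No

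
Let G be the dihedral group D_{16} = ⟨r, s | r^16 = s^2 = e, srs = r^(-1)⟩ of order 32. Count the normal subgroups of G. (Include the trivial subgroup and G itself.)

G has 36 subgroups. Checking conjugation-invariance by order — order 1: 1/1 normal; order 2: 1/17 normal; order 4: 1/9 normal; order 8: 1/5 normal; order 16: 3/3 normal; order 32: 1/1 normal.
Total normal subgroups: 8.

8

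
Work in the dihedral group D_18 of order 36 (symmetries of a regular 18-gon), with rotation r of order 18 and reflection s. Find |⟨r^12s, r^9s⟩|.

|⟨r^12s⟩| = 2 and |⟨r^9s⟩| = 2, so |H| is a multiple of lcm(2, 2) = 2 and divides |G| = 36.
Closing under the operation: H = {e, r^3, r^6, r^9, r^12, r^15, s, r^3s, r^6s, r^9s, r^12s, r^15s}, so |H| = 12.

12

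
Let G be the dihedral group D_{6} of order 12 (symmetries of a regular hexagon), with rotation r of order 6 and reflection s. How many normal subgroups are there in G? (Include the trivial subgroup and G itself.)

G has 16 subgroups. Checking conjugation-invariance by order — order 1: 1/1 normal; order 2: 1/7 normal; order 3: 1/1 normal; order 4: 0/3 normal; order 6: 3/3 normal; order 12: 1/1 normal.
Total normal subgroups: 7.

7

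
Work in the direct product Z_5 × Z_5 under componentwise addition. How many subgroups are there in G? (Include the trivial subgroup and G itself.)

8

|G| = 25, so by Lagrange every subgroup order divides 25. Divisors: 1, 5, 25.
Subgroups by order — order 1: 1; order 5: 6; order 25: 1.
Total: 1 + 6 + 1 = 8.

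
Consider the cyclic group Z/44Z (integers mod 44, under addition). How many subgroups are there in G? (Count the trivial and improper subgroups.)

Subgroups of the cyclic group Z/44Z correspond bijectively to divisors of 44.
Divisors of 44: 1, 2, 4, 11, 22, 44.
So Z/44Z has 6 subgroups.

6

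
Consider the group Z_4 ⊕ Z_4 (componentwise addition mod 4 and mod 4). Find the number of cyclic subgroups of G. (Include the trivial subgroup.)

Group the elements of G by the cyclic subgroup they generate; each cyclic subgroup of order d accounts for φ(d) elements.
Cyclic subgroups by order — order 1: 1; order 2: 3; order 4: 6.
Total: 10.

10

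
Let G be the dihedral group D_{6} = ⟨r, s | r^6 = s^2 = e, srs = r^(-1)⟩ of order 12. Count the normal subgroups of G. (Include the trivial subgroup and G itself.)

7

G has 16 subgroups. Checking conjugation-invariance by order — order 1: 1/1 normal; order 2: 1/7 normal; order 3: 1/1 normal; order 4: 0/3 normal; order 6: 3/3 normal; order 12: 1/1 normal.
Total normal subgroups: 7.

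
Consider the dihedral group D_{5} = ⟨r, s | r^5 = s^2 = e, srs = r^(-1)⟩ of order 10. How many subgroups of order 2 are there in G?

5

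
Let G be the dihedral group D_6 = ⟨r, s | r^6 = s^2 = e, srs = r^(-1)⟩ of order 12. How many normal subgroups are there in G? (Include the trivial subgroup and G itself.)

7

G has 16 subgroups. Checking conjugation-invariance by order — order 1: 1/1 normal; order 2: 1/7 normal; order 3: 1/1 normal; order 4: 0/3 normal; order 6: 3/3 normal; order 12: 1/1 normal.
Total normal subgroups: 7.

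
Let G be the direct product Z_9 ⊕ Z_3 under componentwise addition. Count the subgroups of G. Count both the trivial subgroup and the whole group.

10

|G| = 27, so by Lagrange every subgroup order divides 27. Divisors: 1, 3, 9, 27.
Subgroups by order — order 1: 1; order 3: 4; order 9: 4; order 27: 1.
Total: 1 + 4 + 4 + 1 = 10.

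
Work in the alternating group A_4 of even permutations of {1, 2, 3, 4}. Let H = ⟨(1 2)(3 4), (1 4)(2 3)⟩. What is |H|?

|⟨(1 2)(3 4)⟩| = 2 and |⟨(1 4)(2 3)⟩| = 2, so |H| is a multiple of lcm(2, 2) = 2 and divides |G| = 12.
Closing under the operation: H = {e, (1 2)(3 4), (1 3)(2 4), (1 4)(2 3)}, so |H| = 4.

4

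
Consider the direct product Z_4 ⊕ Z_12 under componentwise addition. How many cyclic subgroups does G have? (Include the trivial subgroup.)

20

Each element a generates a cyclic subgroup ⟨a⟩; distinct elements may generate the same one (a cyclic group of order d has φ(d) generators).
Cyclic subgroups by order — order 1: 1; order 2: 3; order 3: 1; order 4: 6; order 6: 3; order 12: 6.
Total: 20.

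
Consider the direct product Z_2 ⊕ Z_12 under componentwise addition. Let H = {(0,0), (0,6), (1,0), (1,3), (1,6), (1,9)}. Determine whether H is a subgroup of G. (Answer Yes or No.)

No

Closure fails: (1,0) + (1,3) = (0,3) ∉ H. So H is not a subgroup.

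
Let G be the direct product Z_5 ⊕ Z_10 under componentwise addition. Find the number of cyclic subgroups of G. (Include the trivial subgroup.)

Group the elements of G by the cyclic subgroup they generate; each cyclic subgroup of order d accounts for φ(d) elements.
Cyclic subgroups by order — order 1: 1; order 2: 1; order 5: 6; order 10: 6.
Total: 14.

14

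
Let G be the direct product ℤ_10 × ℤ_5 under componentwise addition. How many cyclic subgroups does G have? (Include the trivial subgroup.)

14

A cyclic subgroup of order d is generated by each of its φ(d) elements of order d, so the cyclic subgroups of order d number (#elements of order d)/φ(d).
Cyclic subgroups by order — order 1: 1; order 2: 1; order 5: 6; order 10: 6.
Total: 14.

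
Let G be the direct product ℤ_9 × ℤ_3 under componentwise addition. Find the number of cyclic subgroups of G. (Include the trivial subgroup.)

8

Each element a generates a cyclic subgroup ⟨a⟩; distinct elements may generate the same one (a cyclic group of order d has φ(d) generators).
Cyclic subgroups by order — order 1: 1; order 3: 4; order 9: 3.
Total: 8.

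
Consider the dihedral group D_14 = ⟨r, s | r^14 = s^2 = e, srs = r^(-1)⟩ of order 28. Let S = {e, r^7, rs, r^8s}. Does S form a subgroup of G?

|S| = 4 divides |G| = 28, consistent with Lagrange.
S contains the identity, every element's inverse is in S, and S is closed under ·: it is a subgroup.

Yes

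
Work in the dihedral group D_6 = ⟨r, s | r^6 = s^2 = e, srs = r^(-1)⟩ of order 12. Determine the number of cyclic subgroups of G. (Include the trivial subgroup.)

A cyclic subgroup of order d is generated by each of its φ(d) elements of order d, so the cyclic subgroups of order d number (#elements of order d)/φ(d).
Cyclic subgroups by order — order 1: 1; order 2: 7; order 3: 1; order 6: 1.
Total: 10.

10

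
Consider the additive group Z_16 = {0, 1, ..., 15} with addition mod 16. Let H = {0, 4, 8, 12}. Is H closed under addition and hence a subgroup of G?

Yes

|H| = 4 divides |G| = 16, consistent with Lagrange.
H contains the identity, every element's inverse is in H, and H is closed under +: it is a subgroup.
In fact H = ⟨4⟩.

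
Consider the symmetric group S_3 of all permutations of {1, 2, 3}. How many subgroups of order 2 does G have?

3

|G| = 6 and 2 | 6, so subgroups of order 2 are possible by Lagrange.
The subgroups of order 2 are: {e, (1 2)}; {e, (1 3)}; {e, (2 3)}.
So G has 3 subgroups of order 2.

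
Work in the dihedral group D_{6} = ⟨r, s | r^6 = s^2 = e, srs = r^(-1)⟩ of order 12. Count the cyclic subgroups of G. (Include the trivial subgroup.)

A cyclic subgroup of order d is generated by each of its φ(d) elements of order d, so the cyclic subgroups of order d number (#elements of order d)/φ(d).
Cyclic subgroups by order — order 1: 1; order 2: 7; order 3: 1; order 6: 1.
Total: 10.

10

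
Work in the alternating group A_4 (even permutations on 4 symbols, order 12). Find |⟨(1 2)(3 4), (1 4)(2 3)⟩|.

4

|⟨(1 2)(3 4)⟩| = 2 and |⟨(1 4)(2 3)⟩| = 2, so |H| is a multiple of lcm(2, 2) = 2 and divides |G| = 12.
Closing under the operation: H = {e, (1 2)(3 4), (1 3)(2 4), (1 4)(2 3)}, so |H| = 4.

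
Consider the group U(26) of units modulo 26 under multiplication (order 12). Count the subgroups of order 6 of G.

1

|G| = 12 and 6 | 12, so subgroups of order 6 are possible by Lagrange.
The subgroups of order 6 are: {1, 3, 9, 17, 23, 25}.
So G has 1 subgroup of order 6.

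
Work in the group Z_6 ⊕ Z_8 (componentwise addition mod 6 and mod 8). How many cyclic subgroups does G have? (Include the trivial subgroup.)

Each element a generates a cyclic subgroup ⟨a⟩; distinct elements may generate the same one (a cyclic group of order d has φ(d) generators).
Cyclic subgroups by order — order 1: 1; order 2: 3; order 3: 1; order 4: 2; order 6: 3; order 8: 2; order 12: 2; order 24: 2.
Total: 16.

16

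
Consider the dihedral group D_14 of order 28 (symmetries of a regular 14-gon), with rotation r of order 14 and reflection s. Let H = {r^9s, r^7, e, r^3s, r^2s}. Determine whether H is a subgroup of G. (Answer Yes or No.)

No

|H| = 5 does not divide |G| = 28, so by Lagrange H is not a subgroup.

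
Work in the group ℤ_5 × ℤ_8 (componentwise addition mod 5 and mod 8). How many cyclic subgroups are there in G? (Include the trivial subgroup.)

8

Group the elements of G by the cyclic subgroup they generate; each cyclic subgroup of order d accounts for φ(d) elements.
Cyclic subgroups by order — order 1: 1; order 2: 1; order 4: 1; order 5: 1; order 8: 1; order 10: 1; order 20: 1; order 40: 1.
Total: 8.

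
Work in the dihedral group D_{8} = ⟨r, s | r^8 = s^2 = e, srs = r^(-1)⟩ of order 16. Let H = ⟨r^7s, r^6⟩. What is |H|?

|⟨r^7s⟩| = 2 and |⟨r^6⟩| = 4, so |H| is a multiple of lcm(2, 4) = 4 and divides |G| = 16.
Closing under the operation: H = {e, r^2, r^4, r^6, rs, r^3s, r^5s, r^7s}, so |H| = 8.

8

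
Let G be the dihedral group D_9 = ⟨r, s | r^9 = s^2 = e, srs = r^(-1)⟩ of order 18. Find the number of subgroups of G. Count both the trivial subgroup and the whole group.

16

|G| = 18, so by Lagrange every subgroup order divides 18. Divisors: 1, 2, 3, 6, 9, 18.
Subgroups by order — order 1: 1; order 2: 9; order 3: 1; order 6: 3; order 9: 1; order 18: 1.
Total: 1 + 9 + 1 + 3 + 1 + 1 = 16.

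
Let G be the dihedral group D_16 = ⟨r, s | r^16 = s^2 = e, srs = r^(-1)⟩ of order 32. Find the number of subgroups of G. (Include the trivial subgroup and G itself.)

|G| = 32, so by Lagrange every subgroup order divides 32. Divisors: 1, 2, 4, 8, 16, 32.
Subgroups by order — order 1: 1; order 2: 17; order 4: 9; order 8: 5; order 16: 3; order 32: 1.
Total: 1 + 17 + 9 + 5 + 3 + 1 = 36.

36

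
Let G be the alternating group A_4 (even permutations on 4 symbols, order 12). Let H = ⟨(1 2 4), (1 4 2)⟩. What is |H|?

3

|⟨(1 2 4)⟩| = 3 and |⟨(1 4 2)⟩| = 3, so |H| is a multiple of lcm(3, 3) = 3 and divides |G| = 12.
Closing under the operation: H = {e, (1 2 4), (1 4 2)}, so |H| = 3.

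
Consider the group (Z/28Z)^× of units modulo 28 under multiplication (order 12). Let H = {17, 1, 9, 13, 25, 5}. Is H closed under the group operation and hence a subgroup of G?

|H| = 6 divides |G| = 12, consistent with Lagrange.
H contains the identity, every element's inverse is in H, and H is closed under ·: it is a subgroup.
In fact H = ⟨17⟩.

Yes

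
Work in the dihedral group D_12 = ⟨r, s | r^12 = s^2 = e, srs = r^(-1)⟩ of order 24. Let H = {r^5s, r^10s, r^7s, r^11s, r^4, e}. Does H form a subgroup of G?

No

r^4 ∈ H but its inverse r^8 ∉ H, so H is not a subgroup.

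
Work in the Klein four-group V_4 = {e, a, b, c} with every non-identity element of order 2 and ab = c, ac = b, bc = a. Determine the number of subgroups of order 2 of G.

3

|G| = 4 and 2 | 4, so subgroups of order 2 are possible by Lagrange.
The subgroups of order 2 are: {e, a}; {e, b}; {e, c}.
So G has 3 subgroups of order 2.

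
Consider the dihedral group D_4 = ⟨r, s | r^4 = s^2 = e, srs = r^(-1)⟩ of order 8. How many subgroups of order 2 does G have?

|G| = 8 and 2 | 8, so subgroups of order 2 are possible by Lagrange.
The subgroups of order 2 are: {e, r^2}; {e, r^2s}; {e, r^3s}; {e, rs}; … (5 in all).
So G has 5 subgroups of order 2.

5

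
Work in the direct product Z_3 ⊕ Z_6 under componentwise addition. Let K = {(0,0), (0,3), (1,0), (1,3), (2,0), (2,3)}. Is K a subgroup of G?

|K| = 6 divides |G| = 18, consistent with Lagrange.
K contains the identity, every element's inverse is in K, and K is closed under +: it is a subgroup.
In fact K = ⟨(2,3)⟩.

Yes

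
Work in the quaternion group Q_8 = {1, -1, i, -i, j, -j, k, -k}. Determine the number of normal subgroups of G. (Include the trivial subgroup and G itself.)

6

G has 6 subgroups. Checking conjugation-invariance by order — order 1: 1/1 normal; order 2: 1/1 normal; order 4: 3/3 normal; order 8: 1/1 normal.
Total normal subgroups: 6.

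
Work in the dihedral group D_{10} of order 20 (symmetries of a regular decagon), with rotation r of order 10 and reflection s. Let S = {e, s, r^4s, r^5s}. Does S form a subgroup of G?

No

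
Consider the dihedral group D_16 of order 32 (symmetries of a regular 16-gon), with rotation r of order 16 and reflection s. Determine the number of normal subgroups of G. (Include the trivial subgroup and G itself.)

G has 36 subgroups. Checking conjugation-invariance by order — order 1: 1/1 normal; order 2: 1/17 normal; order 4: 1/9 normal; order 8: 1/5 normal; order 16: 3/3 normal; order 32: 1/1 normal.
Total normal subgroups: 8.

8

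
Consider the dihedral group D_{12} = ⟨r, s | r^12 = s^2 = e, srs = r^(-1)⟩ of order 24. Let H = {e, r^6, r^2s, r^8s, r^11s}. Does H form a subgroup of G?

|H| = 5 does not divide |G| = 24, so by Lagrange H is not a subgroup.

No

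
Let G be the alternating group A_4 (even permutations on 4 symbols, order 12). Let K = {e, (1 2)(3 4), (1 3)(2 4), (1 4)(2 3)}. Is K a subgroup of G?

Yes

|K| = 4 divides |G| = 12, consistent with Lagrange.
K contains the identity, every element's inverse is in K, and K is closed under ∘: it is a subgroup.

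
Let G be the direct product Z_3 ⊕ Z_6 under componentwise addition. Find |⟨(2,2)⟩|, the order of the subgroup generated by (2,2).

The order of (2,2) in Z_3 × Z_6 is lcm(ord(2) in Z_3, ord(2) in Z_6).
ord(2) = 3 and ord(2) = 3, so |⟨(2,2)⟩| = lcm(3, 3) = 3.

3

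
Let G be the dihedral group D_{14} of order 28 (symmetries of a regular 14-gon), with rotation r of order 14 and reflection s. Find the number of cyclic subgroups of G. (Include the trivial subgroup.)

18

A cyclic subgroup of order d is generated by each of its φ(d) elements of order d, so the cyclic subgroups of order d number (#elements of order d)/φ(d).
Cyclic subgroups by order — order 1: 1; order 2: 15; order 7: 1; order 14: 1.
Total: 18.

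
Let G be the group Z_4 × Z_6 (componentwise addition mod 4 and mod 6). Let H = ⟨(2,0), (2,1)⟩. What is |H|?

12

|⟨(2,0)⟩| = 2 and |⟨(2,1)⟩| = 6, so |H| is a multiple of lcm(2, 6) = 6 and divides |G| = 24.
Closing under the operation: H = {(0,0), (0,1), (0,2), (0,3), (0,4), (0,5), (2,0), (2,1), (2,2), (2,3), (2,4), (2,5)}, so |H| = 12.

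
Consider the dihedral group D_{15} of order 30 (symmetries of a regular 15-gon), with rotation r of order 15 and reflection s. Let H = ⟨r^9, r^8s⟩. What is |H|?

|⟨r^9⟩| = 5 and |⟨r^8s⟩| = 2, so |H| is a multiple of lcm(5, 2) = 10 and divides |G| = 30.
Closing under the operation: H = {e, r^3, r^6, r^9, r^12, r^2s, r^5s, r^8s, r^11s, r^14s}, so |H| = 10.

10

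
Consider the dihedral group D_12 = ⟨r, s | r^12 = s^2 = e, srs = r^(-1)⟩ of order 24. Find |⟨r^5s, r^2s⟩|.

8

|⟨r^5s⟩| = 2 and |⟨r^2s⟩| = 2, so |H| is a multiple of lcm(2, 2) = 2 and divides |G| = 24.
Closing under the operation: H = {e, r^3, r^6, r^9, r^2s, r^5s, r^8s, r^11s}, so |H| = 8.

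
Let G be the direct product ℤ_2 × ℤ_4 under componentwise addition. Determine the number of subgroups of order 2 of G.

3

|G| = 8 and 2 | 8, so subgroups of order 2 are possible by Lagrange.
The subgroups of order 2 are: {(0,0), (0,2)}; {(0,0), (1,0)}; {(0,0), (1,2)}.
So G has 3 subgroups of order 2.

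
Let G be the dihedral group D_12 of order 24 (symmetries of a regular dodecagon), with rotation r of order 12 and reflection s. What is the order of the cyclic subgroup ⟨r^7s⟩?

2

Computing powers of r^7s: the smallest k with (r^7s)^k = e is k = 2.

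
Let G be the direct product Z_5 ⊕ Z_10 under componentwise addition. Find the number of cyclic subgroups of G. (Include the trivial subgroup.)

Each element a generates a cyclic subgroup ⟨a⟩; distinct elements may generate the same one (a cyclic group of order d has φ(d) generators).
Cyclic subgroups by order — order 1: 1; order 2: 1; order 5: 6; order 10: 6.
Total: 14.

14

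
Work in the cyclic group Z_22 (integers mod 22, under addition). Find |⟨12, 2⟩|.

11

|⟨12⟩| = 11 and |⟨2⟩| = 11, so |H| is a multiple of lcm(11, 11) = 11 and divides |G| = 22.
Closing under the operation: H = {0, 2, 4, 6, 8, 10, 12, 14, 16, 18, 20}, so |H| = 11.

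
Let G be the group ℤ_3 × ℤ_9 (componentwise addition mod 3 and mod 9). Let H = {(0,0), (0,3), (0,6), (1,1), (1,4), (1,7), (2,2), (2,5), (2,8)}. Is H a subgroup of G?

|H| = 9 divides |G| = 27, consistent with Lagrange.
H contains the identity, every element's inverse is in H, and H is closed under +: it is a subgroup.
In fact H = ⟨(1,1)⟩.

Yes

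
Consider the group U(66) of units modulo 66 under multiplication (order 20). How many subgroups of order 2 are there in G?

3

|G| = 20 and 2 | 20, so subgroups of order 2 are possible by Lagrange.
The subgroups of order 2 are: {1, 23}; {1, 43}; {1, 65}.
So G has 3 subgroups of order 2.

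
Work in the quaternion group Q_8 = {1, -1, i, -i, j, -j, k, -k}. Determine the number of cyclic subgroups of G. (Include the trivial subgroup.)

5

A cyclic subgroup of order d is generated by each of its φ(d) elements of order d, so the cyclic subgroups of order d number (#elements of order d)/φ(d).
Cyclic subgroups by order — order 1: 1; order 2: 1; order 4: 3.
Total: 5.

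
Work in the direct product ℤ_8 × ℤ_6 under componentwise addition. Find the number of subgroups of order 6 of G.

3

|G| = 48 and 6 | 48, so subgroups of order 6 are possible by Lagrange.
The subgroups of order 6 are: {(0,0), (0,1), (0,2), (0,3), (0,4), (0,5)}; {(0,0), (0,2), (0,4), (4,0), (4,2), (4,4)}; {(0,0), (0,2), (0,4), (4,1), (4,3), (4,5)}.
So G has 3 subgroups of order 6.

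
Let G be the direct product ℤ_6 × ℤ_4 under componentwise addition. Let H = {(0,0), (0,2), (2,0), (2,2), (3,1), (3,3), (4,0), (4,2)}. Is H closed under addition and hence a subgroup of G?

No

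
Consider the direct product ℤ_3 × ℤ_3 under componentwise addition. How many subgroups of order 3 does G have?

|G| = 9 and 3 | 9, so subgroups of order 3 are possible by Lagrange.
The subgroups of order 3 are: {(0,0), (0,1), (0,2)}; {(0,0), (1,0), (2,0)}; {(0,0), (1,1), (2,2)}; {(0,0), (1,2), (2,1)}.
So G has 4 subgroups of order 3.

4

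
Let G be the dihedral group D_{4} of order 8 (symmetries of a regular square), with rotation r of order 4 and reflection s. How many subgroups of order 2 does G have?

5

|G| = 8 and 2 | 8, so subgroups of order 2 are possible by Lagrange.
The subgroups of order 2 are: {e, r^2}; {e, r^2s}; {e, r^3s}; {e, rs}; … (5 in all).
So G has 5 subgroups of order 2.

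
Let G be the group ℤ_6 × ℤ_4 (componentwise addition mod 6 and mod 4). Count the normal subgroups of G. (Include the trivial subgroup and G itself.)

16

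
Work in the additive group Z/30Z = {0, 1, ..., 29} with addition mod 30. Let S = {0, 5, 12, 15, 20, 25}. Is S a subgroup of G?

20 ∈ S but its inverse 10 ∉ S, so S is not a subgroup.

No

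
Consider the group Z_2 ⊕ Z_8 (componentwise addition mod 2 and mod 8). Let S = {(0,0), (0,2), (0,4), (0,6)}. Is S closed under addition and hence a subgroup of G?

|S| = 4 divides |G| = 16, consistent with Lagrange.
S contains the identity, every element's inverse is in S, and S is closed under +: it is a subgroup.
In fact S = ⟨(0,2)⟩.

Yes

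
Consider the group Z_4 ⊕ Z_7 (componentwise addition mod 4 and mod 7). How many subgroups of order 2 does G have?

1

|G| = 28 and 2 | 28, so subgroups of order 2 are possible by Lagrange.
The subgroups of order 2 are: {(0,0), (2,0)}.
So G has 1 subgroup of order 2.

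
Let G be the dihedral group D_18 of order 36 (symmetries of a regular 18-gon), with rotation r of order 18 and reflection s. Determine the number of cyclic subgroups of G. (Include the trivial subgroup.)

A cyclic subgroup of order d is generated by each of its φ(d) elements of order d, so the cyclic subgroups of order d number (#elements of order d)/φ(d).
Cyclic subgroups by order — order 1: 1; order 2: 19; order 3: 1; order 6: 1; order 9: 1; order 18: 1.
Total: 24.

24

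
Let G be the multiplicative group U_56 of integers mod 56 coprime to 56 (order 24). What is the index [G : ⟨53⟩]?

4

|⟨53⟩| = 6 and |G| = 24.
By Lagrange, [G : H] = |G|/|H| = 24/6 = 4.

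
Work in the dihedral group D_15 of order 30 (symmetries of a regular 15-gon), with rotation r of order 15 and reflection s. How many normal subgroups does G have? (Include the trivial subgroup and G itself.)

G has 28 subgroups. Checking conjugation-invariance by order — order 1: 1/1 normal; order 2: 0/15 normal; order 3: 1/1 normal; order 5: 1/1 normal; order 6: 0/5 normal; order 10: 0/3 normal; order 15: 1/1 normal; order 30: 1/1 normal.
Total normal subgroups: 5.

5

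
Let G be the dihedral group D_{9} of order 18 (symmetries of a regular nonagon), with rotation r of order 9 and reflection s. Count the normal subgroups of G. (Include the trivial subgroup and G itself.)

G has 16 subgroups. Checking conjugation-invariance by order — order 1: 1/1 normal; order 2: 0/9 normal; order 3: 1/1 normal; order 6: 0/3 normal; order 9: 1/1 normal; order 18: 1/1 normal.
Total normal subgroups: 4.

4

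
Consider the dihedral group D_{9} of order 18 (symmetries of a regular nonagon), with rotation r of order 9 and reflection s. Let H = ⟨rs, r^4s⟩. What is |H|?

|⟨rs⟩| = 2 and |⟨r^4s⟩| = 2, so |H| is a multiple of lcm(2, 2) = 2 and divides |G| = 18.
Closing under the operation: H = {e, r^3, r^6, rs, r^4s, r^7s}, so |H| = 6.

6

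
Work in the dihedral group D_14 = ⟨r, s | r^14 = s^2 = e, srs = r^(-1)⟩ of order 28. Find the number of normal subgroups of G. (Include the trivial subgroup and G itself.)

7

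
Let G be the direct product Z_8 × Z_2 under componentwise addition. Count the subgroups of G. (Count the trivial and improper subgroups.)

11

|G| = 16, so by Lagrange every subgroup order divides 16. Divisors: 1, 2, 4, 8, 16.
Subgroups by order — order 1: 1; order 2: 3; order 4: 3; order 8: 3; order 16: 1.
Total: 1 + 3 + 3 + 3 + 1 = 11.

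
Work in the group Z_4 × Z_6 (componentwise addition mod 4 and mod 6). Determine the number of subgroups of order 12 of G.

3

|G| = 24 and 12 | 24, so subgroups of order 12 are possible by Lagrange.
The subgroups of order 12 are: {(0,0), (0,1), (0,2), (0,3), (0,4), (0,5), (2,0), (2,1), (2,2), (2,3), (2,4), (2,5)}; {(0,0), (0,2), (0,4), (1,0), (1,2), (1,4), (2,0), (2,2), (2,4), (3,0), (3,2), (3,4)}; {(0,0), (0,2), (0,4), (1,1), (1,3), (1,5), (2,0), (2,2), (2,4), (3,1), (3,3), (3,5)}.
So G has 3 subgroups of order 12.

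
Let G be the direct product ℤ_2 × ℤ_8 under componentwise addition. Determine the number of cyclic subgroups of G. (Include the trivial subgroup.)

Each element a generates a cyclic subgroup ⟨a⟩; distinct elements may generate the same one (a cyclic group of order d has φ(d) generators).
Cyclic subgroups by order — order 1: 1; order 2: 3; order 4: 2; order 8: 2.
Total: 8.

8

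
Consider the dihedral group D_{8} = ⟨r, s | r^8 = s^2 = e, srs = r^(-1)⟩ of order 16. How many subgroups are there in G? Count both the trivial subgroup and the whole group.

19

|G| = 16, so by Lagrange every subgroup order divides 16. Divisors: 1, 2, 4, 8, 16.
Subgroups by order — order 1: 1; order 2: 9; order 4: 5; order 8: 3; order 16: 1.
Total: 1 + 9 + 5 + 3 + 1 = 19.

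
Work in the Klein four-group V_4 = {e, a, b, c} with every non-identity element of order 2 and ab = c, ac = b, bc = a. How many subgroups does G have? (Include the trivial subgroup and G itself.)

5

|G| = 4, so by Lagrange every subgroup order divides 4. Divisors: 1, 2, 4.
Subgroups by order — order 1: 1; order 2: 3; order 4: 1.
Total: 1 + 3 + 1 = 5.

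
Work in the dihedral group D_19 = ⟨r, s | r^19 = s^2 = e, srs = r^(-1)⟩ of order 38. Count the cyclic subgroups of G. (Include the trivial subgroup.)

Each element a generates a cyclic subgroup ⟨a⟩; distinct elements may generate the same one (a cyclic group of order d has φ(d) generators).
Cyclic subgroups by order — order 1: 1; order 2: 19; order 19: 1.
Total: 21.

21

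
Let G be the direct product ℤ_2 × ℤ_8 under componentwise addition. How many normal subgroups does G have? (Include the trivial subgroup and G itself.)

G is abelian, so every subgroup is normal.
G has 11 subgroups in total, hence 11 normal subgroups.

11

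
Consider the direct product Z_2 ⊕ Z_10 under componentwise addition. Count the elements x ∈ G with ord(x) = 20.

0

An element (a,b) has order lcm(ord(a), ord(b)); count pairs with lcm equal to 20.
Enumerating gives 0 such elements.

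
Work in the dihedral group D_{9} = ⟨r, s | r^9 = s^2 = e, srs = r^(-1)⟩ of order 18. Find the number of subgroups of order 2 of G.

|G| = 18 and 2 | 18, so subgroups of order 2 are possible by Lagrange.
The subgroups of order 2 are: {e, r^2s}; {e, r^3s}; {e, r^4s}; {e, r^5s}; … (9 in all).
So G has 9 subgroups of order 2.

9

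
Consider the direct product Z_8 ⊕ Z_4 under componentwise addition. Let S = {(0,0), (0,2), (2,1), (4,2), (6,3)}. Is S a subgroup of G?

No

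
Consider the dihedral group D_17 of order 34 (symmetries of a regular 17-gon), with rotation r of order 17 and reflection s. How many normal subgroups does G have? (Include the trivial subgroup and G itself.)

3

G has 20 subgroups. Checking conjugation-invariance by order — order 1: 1/1 normal; order 2: 0/17 normal; order 17: 1/1 normal; order 34: 1/1 normal.
Total normal subgroups: 3.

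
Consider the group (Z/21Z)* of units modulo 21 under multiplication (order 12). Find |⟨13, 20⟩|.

4

|⟨13⟩| = 2 and |⟨20⟩| = 2, so |H| is a multiple of lcm(2, 2) = 2 and divides |G| = 12.
Closing under the operation: H = {1, 8, 13, 20}, so |H| = 4.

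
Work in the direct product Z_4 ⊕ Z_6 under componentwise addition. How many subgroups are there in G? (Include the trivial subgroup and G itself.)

16

|G| = 24, so by Lagrange every subgroup order divides 24. Divisors: 1, 2, 3, 4, 6, 8, 12, 24.
Subgroups by order — order 1: 1; order 2: 3; order 3: 1; order 4: 3; order 6: 3; order 8: 1; order 12: 3; order 24: 1.
Total: 1 + 3 + 1 + 3 + 3 + 1 + 3 + 1 = 16.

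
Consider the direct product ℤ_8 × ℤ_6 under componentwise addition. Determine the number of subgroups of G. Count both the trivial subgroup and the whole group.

22

|G| = 48, so by Lagrange every subgroup order divides 48. Divisors: 1, 2, 3, 4, 6, 8, 12, 16, 24, 48.
Subgroups by order — order 1: 1; order 2: 3; order 3: 1; order 4: 3; order 6: 3; order 8: 3; order 12: 3; order 16: 1; order 24: 3; order 48: 1.
Total: 1 + 3 + 1 + 3 + 3 + 3 + 3 + 1 + 3 + 1 = 22.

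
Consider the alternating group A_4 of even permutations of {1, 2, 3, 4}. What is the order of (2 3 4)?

3

Computing powers of (2 3 4): the smallest k with ((2 3 4))^k = e is k = 3.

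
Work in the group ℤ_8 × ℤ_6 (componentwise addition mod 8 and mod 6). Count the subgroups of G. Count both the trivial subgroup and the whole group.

22

|G| = 48, so by Lagrange every subgroup order divides 48. Divisors: 1, 2, 3, 4, 6, 8, 12, 16, 24, 48.
Subgroups by order — order 1: 1; order 2: 3; order 3: 1; order 4: 3; order 6: 3; order 8: 3; order 12: 3; order 16: 1; order 24: 3; order 48: 1.
Total: 1 + 3 + 1 + 3 + 3 + 3 + 3 + 1 + 3 + 1 = 22.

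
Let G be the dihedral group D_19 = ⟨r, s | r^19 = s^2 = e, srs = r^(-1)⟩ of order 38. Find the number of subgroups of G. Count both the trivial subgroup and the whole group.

22

|G| = 38, so by Lagrange every subgroup order divides 38. Divisors: 1, 2, 19, 38.
Subgroups by order — order 1: 1; order 2: 19; order 19: 1; order 38: 1.
Total: 1 + 19 + 1 + 1 = 22.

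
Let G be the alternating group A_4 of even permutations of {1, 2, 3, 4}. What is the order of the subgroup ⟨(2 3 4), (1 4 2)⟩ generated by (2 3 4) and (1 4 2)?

12

|⟨(2 3 4)⟩| = 3 and |⟨(1 4 2)⟩| = 3, so |H| is a multiple of lcm(3, 3) = 3 and divides |G| = 12.
Closing {(2 3 4), (1 4 2)} under the group operation gives all of G, so |H| = 12.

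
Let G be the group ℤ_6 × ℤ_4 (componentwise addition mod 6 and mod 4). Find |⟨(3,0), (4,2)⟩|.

12

|⟨(3,0)⟩| = 2 and |⟨(4,2)⟩| = 6, so |H| is a multiple of lcm(2, 6) = 6 and divides |G| = 24.
Closing under the operation: H = {(0,0), (0,2), (1,0), (1,2), (2,0), (2,2), (3,0), (3,2), (4,0), (4,2), (5,0), (5,2)}, so |H| = 12.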